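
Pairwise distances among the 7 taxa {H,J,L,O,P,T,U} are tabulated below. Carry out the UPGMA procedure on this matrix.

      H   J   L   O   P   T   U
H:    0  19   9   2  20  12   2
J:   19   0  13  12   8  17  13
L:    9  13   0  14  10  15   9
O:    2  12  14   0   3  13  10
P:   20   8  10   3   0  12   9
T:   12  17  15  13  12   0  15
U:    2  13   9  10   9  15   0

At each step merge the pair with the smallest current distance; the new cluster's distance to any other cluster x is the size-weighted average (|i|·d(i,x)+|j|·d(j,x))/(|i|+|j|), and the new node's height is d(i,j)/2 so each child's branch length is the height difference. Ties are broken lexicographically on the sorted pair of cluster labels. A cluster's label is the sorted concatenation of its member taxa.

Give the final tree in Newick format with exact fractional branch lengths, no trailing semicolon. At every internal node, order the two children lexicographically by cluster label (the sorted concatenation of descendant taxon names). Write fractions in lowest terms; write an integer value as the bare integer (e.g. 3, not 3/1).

step 1: merge (H,O) at d=2; branch lengths H→1, O→1; new cluster HO
  updated: d(HO,J)=31/2, d(HO,L)=23/2, d(HO,P)=23/2, d(HO,T)=25/2, d(HO,U)=6
step 2: merge (HO,U) at d=6; branch lengths HO→2, U→3; new cluster HOU
  updated: d(HOU,J)=44/3, d(HOU,L)=32/3, d(HOU,P)=32/3, d(HOU,T)=40/3
step 3: merge (J,P) at d=8; branch lengths J→4, P→4; new cluster JP
  updated: d(HOU,JP)=38/3, d(JP,L)=23/2, d(JP,T)=29/2
step 4: merge (HOU,L) at d=32/3; branch lengths HOU→7/3, L→16/3; new cluster HLOU
  updated: d(HLOU,JP)=99/8, d(HLOU,T)=55/4
step 5: merge (HLOU,JP) at d=99/8; branch lengths HLOU→41/48, JP→35/16; new cluster HJLOPU
  updated: d(HJLOPU,T)=14
step 6: merge (HJLOPU,T) at d=14; branch lengths HJLOPU→13/16, T→7; new cluster HJLOPTU
final tree: (((((H:1,O:1):2,U:3):7/3,L:16/3):41/48,(J:4,P:4):35/16):13/16,T:7)
total length: 1609/48

(((((H:1,O:1):2,U:3):7/3,L:16/3):41/48,(J:4,P:4):35/16):13/16,T:7)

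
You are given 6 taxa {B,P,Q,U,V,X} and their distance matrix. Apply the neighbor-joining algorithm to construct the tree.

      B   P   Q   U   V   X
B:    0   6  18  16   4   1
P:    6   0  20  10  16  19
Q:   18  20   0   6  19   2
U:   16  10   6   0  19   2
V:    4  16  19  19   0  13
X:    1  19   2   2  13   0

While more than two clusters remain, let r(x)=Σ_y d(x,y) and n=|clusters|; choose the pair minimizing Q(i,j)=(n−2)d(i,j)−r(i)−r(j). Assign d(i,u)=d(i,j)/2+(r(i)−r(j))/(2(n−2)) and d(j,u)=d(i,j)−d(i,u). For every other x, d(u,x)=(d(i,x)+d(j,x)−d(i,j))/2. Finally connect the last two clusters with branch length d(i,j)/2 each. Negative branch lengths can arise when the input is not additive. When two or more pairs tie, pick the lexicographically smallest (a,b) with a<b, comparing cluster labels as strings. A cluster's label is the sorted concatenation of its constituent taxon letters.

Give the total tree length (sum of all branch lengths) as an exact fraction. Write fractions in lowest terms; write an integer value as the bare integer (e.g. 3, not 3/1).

1. join B+V (d=4, Q=-100) ⇒ BV; edges |B|=-5/4, |V|=21/4
  updated: d(BV,P)=9, d(BV,Q)=33/2, d(BV,U)=31/2, d(BV,X)=5
2. join BV+P (d=9, Q=-77) ⇒ BPV; edges |BV|=5/2, |P|=13/2
  updated: d(BPV,Q)=55/4, d(BPV,U)=33/4, d(BPV,X)=15/2
3. join BPV+U (d=33/4, Q=-117/4) ⇒ BPUV; edges |BPV|=119/16, |U|=13/16
  updated: d(BPUV,Q)=23/4, d(BPUV,X)=5/8
4. join BPUV+Q (d=23/4, Q=-67/8) ⇒ BPQUV; edges |BPUV|=35/16, |Q|=57/16
  updated: d(BPQUV,X)=-25/16
5. join BPQUV+X (d=-25/16) ⇒ BPQUVX; edges |BPQUV|=-25/32, |X|=-25/32
final tree: (((((B:-5/4,V:21/4):5/2,P:13/2):119/16,U:13/16):35/16,Q:57/16):-25/32,X:-25/32)
total length: 407/16

407/16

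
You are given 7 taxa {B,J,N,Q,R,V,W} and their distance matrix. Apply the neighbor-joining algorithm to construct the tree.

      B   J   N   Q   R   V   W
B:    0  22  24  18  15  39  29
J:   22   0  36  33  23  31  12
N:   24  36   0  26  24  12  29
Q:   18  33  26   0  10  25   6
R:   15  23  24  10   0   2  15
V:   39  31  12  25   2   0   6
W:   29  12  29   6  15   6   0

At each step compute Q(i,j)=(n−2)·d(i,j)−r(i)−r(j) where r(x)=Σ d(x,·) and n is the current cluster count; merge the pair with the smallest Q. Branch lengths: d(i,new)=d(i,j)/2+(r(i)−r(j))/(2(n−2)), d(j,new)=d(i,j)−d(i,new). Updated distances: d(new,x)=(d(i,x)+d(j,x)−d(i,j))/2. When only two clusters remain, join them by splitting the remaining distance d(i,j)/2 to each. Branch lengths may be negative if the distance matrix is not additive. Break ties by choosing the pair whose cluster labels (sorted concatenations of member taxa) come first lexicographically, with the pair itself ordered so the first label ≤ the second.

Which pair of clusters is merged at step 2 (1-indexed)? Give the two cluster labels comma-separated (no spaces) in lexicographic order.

iteration 1: select N,V (d=12, Q=-206); attach at lengths (48/5, 12/5); label the merged cluster NV
  updated: d(B,NV)=51/2, d(J,NV)=55/2, d(NV,Q)=39/2, d(NV,R)=7, d(NV,W)=23/2
iteration 2: select J,W (d=12, Q=-143); attach at lengths (23/2, 1/2); label the merged cluster JW
  updated: d(B,JW)=39/2, d(JW,NV)=27/2, d(JW,Q)=27/2, d(JW,R)=13
iteration 3: select NV,R (d=7, Q=-179/2); attach at lengths (83/12, 1/12); label the merged cluster NRV
  updated: d(B,NRV)=67/4, d(JW,NRV)=39/4, d(NRV,Q)=45/4
iteration 4: select B,Q (d=18, Q=-61); attach at lengths (95/8, 49/8); label the merged cluster BQ
  updated: d(BQ,JW)=15/2, d(BQ,NRV)=5
iteration 5: select BQ,JW (d=15/2, Q=-89/4); attach at lengths (11/8, 49/8); label the merged cluster BJQW
  updated: d(BJQW,NRV)=29/8
iteration 6: select BJQW,NRV (d=29/8); attach at lengths (29/16, 29/16); label the merged cluster BJNQRVW
final tree: (((B:95/8,Q:49/8):11/8,(J:23/2,W:1/2):49/8):29/16,((N:48/5,V:12/5):83/12,R:1/12):29/16)
total length: 481/8

J,W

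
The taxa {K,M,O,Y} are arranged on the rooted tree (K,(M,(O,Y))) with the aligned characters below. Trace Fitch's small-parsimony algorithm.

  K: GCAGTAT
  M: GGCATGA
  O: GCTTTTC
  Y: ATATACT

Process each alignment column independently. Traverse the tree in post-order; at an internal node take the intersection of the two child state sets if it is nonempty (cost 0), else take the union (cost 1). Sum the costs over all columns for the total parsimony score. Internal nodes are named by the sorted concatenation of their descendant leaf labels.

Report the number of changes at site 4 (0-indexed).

1

OY@0: {G} ∪ {A} = {A,G} (union, +1)
MOY@0: {G} ∩ {A,G} = {G} (intersection, +0)
KMOY@0: {G} ∩ {G} = {G} (intersection, +0)
OY@1: {C} ∪ {T} = {C,T} (union, +1)
MOY@1: {G} ∪ {C,T} = {C,G,T} (union, +1)
KMOY@1: {C} ∩ {C,G,T} = {C} (intersection, +0)
OY@2: {T} ∪ {A} = {A,T} (union, +1)
MOY@2: {C} ∪ {A,T} = {A,C,T} (union, +1)
KMOY@2: {A} ∩ {A,C,T} = {A} (intersection, +0)
OY@3: {T} ∩ {T} = {T} (intersection, +0)
MOY@3: {A} ∪ {T} = {A,T} (union, +1)
KMOY@3: {G} ∪ {A,T} = {A,G,T} (union, +1)
OY@4: {T} ∪ {A} = {A,T} (union, +1)
MOY@4: {T} ∩ {A,T} = {T} (intersection, +0)
KMOY@4: {T} ∩ {T} = {T} (intersection, +0)
OY@5: {T} ∪ {C} = {C,T} (union, +1)
MOY@5: {G} ∪ {C,T} = {C,G,T} (union, +1)
KMOY@5: {A} ∪ {C,G,T} = {A,C,G,T} (union, +1)
OY@6: {C} ∪ {T} = {C,T} (union, +1)
MOY@6: {A} ∪ {C,T} = {A,C,T} (union, +1)
KMOY@6: {T} ∩ {A,C,T} = {T} (intersection, +0)
per-site changes: [1, 2, 2, 2, 1, 3, 2]; total = 13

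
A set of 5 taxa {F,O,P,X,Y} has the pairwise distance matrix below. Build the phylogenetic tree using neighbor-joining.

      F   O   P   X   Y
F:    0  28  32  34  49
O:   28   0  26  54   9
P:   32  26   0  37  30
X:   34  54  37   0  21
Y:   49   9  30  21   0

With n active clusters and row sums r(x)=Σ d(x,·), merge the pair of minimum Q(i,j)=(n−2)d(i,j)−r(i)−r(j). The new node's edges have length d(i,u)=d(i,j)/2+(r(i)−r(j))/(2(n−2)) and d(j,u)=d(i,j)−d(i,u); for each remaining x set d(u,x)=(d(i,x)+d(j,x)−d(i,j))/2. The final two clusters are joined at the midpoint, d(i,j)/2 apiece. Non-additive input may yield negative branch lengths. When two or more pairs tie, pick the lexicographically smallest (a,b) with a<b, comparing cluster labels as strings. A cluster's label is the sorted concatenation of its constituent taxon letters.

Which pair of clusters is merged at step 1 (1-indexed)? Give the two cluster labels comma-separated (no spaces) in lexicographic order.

1. join O+Y (d=9, Q=-199) ⇒ OY; edges |O|=35/6, |Y|=19/6
  updated: d(F,OY)=34, d(OY,P)=47/2, d(OY,X)=33
2. join F+X (d=34, Q=-136) ⇒ FX; edges |F|=16, |X|=18
  updated: d(FX,OY)=33/2, d(FX,P)=35/2
3. join FX+OY (d=33/2, Q=-115/2) ⇒ FOXY; edges |FX|=21/4, |OY|=45/4
  updated: d(FOXY,P)=49/4
4. join FOXY+P (d=49/4) ⇒ FOPXY; edges |FOXY|=49/8, |P|=49/8
final tree: (((F:16,X:18):21/4,(O:35/6,Y:19/6):45/4):49/8,P:49/8)
total length: 287/4

O,Y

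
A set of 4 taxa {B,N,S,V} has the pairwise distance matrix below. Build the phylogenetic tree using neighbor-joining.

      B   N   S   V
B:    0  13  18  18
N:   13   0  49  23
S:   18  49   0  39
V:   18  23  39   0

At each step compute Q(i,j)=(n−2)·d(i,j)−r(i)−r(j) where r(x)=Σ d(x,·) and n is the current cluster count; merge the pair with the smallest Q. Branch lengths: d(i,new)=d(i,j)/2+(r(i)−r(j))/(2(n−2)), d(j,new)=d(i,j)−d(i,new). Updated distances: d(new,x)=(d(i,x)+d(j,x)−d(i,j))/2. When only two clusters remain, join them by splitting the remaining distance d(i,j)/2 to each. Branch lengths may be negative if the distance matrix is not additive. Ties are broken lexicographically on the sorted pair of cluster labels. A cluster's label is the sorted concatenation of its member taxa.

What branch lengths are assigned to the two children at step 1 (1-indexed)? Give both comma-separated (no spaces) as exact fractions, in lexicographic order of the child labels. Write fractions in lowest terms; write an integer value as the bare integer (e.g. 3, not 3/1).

iteration 1: select B,S (d=18, Q=-119); attach at lengths (-21/4, 93/4); label the merged cluster BS
  updated: d(BS,N)=22, d(BS,V)=39/2
iteration 2: select BS,N (d=22, Q=-129/2); attach at lengths (37/4, 51/4); label the merged cluster BNS
  updated: d(BNS,V)=41/4
iteration 3: select BNS,V (d=41/4); attach at lengths (41/8, 41/8); label the merged cluster BNSV
final tree: (((B:-21/4,S:93/4):37/4,N:51/4):41/8,V:41/8)
total length: 201/4

-21/4,93/4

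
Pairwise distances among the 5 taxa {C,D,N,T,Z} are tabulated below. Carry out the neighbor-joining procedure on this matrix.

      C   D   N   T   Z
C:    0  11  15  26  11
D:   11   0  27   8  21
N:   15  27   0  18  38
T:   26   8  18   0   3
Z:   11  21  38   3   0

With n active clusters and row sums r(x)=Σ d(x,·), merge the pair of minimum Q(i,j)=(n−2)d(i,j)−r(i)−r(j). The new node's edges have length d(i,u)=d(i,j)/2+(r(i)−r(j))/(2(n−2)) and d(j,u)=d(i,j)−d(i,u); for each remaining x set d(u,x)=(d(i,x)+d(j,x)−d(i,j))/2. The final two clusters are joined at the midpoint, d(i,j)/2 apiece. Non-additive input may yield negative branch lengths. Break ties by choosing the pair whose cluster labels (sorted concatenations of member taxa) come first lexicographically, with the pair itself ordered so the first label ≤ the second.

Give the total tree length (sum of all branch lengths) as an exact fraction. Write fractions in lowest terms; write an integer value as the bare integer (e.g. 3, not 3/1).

1. join T+Z (d=3, Q=-119) ⇒ TZ; edges |T|=-3/2, |Z|=9/2
  updated: d(C,TZ)=17, d(D,TZ)=13, d(N,TZ)=53/2
2. join C+N (d=15, Q=-163/2) ⇒ CN; edges |C|=9/8, |N|=111/8
  updated: d(CN,D)=23/2, d(CN,TZ)=57/4
3. join CN+D (d=23/2, Q=-155/4) ⇒ CDN; edges |CN|=51/8, |D|=41/8
  updated: d(CDN,TZ)=63/8
4. join CDN+TZ (d=63/8) ⇒ CDNTZ; edges |CDN|=63/16, |TZ|=63/16
final tree: (((C:9/8,N:111/8):51/8,D:41/8):63/16,(T:-3/2,Z:9/2):63/16)
total length: 299/8

299/8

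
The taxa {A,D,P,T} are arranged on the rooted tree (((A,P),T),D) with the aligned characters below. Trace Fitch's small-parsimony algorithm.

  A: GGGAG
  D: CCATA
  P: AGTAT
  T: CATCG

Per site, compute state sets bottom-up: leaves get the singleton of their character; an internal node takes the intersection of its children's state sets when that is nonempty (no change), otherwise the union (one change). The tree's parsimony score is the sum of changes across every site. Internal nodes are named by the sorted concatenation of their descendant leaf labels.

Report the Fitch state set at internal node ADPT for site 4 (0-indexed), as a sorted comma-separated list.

AP@0: {G} ∪ {A} = {A,G} (union, +1)
APT@0: {A,G} ∪ {C} = {A,C,G} (union, +1)
ADPT@0: {A,C,G} ∩ {C} = {C} (intersection, +0)
AP@1: {G} ∩ {G} = {G} (intersection, +0)
APT@1: {G} ∪ {A} = {A,G} (union, +1)
ADPT@1: {A,G} ∪ {C} = {A,C,G} (union, +1)
AP@2: {G} ∪ {T} = {G,T} (union, +1)
APT@2: {G,T} ∩ {T} = {T} (intersection, +0)
ADPT@2: {T} ∪ {A} = {A,T} (union, +1)
AP@3: {A} ∩ {A} = {A} (intersection, +0)
APT@3: {A} ∪ {C} = {A,C} (union, +1)
ADPT@3: {A,C} ∪ {T} = {A,C,T} (union, +1)
AP@4: {G} ∪ {T} = {G,T} (union, +1)
APT@4: {G,T} ∩ {G} = {G} (intersection, +0)
ADPT@4: {G} ∪ {A} = {A,G} (union, +1)
per-site changes: [2, 2, 2, 2, 2]; total = 10

A,G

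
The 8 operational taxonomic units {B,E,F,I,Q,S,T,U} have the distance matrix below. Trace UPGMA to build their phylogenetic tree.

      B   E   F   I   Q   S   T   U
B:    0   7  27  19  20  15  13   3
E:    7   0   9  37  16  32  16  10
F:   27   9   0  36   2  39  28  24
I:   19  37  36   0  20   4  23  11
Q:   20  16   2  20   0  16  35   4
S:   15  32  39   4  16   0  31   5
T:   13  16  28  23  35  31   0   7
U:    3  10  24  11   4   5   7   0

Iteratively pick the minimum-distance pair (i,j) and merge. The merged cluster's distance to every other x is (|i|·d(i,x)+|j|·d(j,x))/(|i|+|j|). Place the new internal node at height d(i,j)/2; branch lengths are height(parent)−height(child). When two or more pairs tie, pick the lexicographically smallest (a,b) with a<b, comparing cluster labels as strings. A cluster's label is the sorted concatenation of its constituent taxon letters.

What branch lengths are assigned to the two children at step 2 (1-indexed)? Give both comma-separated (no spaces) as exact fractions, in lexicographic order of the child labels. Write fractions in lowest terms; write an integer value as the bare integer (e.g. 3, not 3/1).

3/2,3/2

step 1: merge (F,Q) at d=2; branch lengths F→1, Q→1; new cluster FQ
  updated: d(B,FQ)=47/2, d(E,FQ)=25/2, d(FQ,I)=28, d(FQ,S)=55/2, d(FQ,T)=63/2, d(FQ,U)=14
step 2: merge (B,U) at d=3; branch lengths B→3/2, U→3/2; new cluster BU
  updated: d(BU,E)=17/2, d(BU,FQ)=75/4, d(BU,I)=15, d(BU,S)=10, d(BU,T)=10
step 3: merge (I,S) at d=4; branch lengths I→2, S→2; new cluster IS
  updated: d(BU,IS)=25/2, d(E,IS)=69/2, d(FQ,IS)=111/4, d(IS,T)=27
step 4: merge (BU,E) at d=17/2; branch lengths BU→11/4, E→17/4; new cluster BEU
  updated: d(BEU,FQ)=50/3, d(BEU,IS)=119/6, d(BEU,T)=12
step 5: merge (BEU,T) at d=12; branch lengths BEU→7/4, T→6; new cluster BETU
  updated: d(BETU,FQ)=163/8, d(BETU,IS)=173/8
step 6: merge (BETU,FQ) at d=163/8; branch lengths BETU→67/16, FQ→147/16; new cluster BEFQTU
  updated: d(BEFQTU,IS)=71/3
step 7: merge (BEFQTU,IS) at d=71/3; branch lengths BEFQTU→79/48, IS→59/6; new cluster BEFIQSTU
final tree: (((((B:3/2,U:3/2):11/4,E:17/4):7/4,T:6):67/16,(F:1,Q:1):147/16):79/48,(I:2,S:2):59/6)
total length: 2333/48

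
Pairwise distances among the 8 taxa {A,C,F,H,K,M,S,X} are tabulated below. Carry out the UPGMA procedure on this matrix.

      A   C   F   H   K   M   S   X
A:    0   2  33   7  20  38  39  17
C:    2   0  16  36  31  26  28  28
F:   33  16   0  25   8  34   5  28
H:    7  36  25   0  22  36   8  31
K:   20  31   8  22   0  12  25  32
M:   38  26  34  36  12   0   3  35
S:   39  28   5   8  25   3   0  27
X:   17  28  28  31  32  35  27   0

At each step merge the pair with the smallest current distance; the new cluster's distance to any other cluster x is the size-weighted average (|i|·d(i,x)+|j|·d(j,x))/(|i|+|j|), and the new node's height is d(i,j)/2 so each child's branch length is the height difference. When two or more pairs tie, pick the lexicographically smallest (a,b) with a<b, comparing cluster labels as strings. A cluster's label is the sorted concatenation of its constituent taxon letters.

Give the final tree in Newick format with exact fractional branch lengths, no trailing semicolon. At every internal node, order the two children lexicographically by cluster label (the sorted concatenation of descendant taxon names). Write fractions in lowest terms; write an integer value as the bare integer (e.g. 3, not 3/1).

((((A:1,C:1):39/4,H:43/4):23/12,X:38/3):29/24,((F:4,K:4):11/2,(M:3/2,S:3/2):8):35/8)

1. join A+C (d=2) ⇒ AC; edges |A|=1, |C|=1
  updated: d(AC,F)=49/2, d(AC,H)=43/2, d(AC,K)=51/2, d(AC,M)=32, d(AC,S)=67/2, d(AC,X)=45/2
2. join M+S (d=3) ⇒ MS; edges |M|=3/2, |S|=3/2
  updated: d(AC,MS)=131/4, d(F,MS)=39/2, d(H,MS)=22, d(K,MS)=37/2, d(MS,X)=31
3. join F+K (d=8) ⇒ FK; edges |F|=4, |K|=4
  updated: d(AC,FK)=25, d(FK,H)=47/2, d(FK,MS)=19, d(FK,X)=30
4. join FK+MS (d=19) ⇒ FKMS; edges |FK|=11/2, |MS|=8
  updated: d(AC,FKMS)=231/8, d(FKMS,H)=91/4, d(FKMS,X)=61/2
5. join AC+H (d=43/2) ⇒ ACH; edges |AC|=39/4, |H|=43/4
  updated: d(ACH,FKMS)=161/6, d(ACH,X)=76/3
6. join ACH+X (d=76/3) ⇒ ACHX; edges |ACH|=23/12, |X|=38/3
  updated: d(ACHX,FKMS)=111/4
7. join ACHX+FKMS (d=111/4) ⇒ ACFHKMSX; edges |ACHX|=29/24, |FKMS|=35/8
final tree: ((((A:1,C:1):39/4,H:43/4):23/12,X:38/3):29/24,((F:4,K:4):11/2,(M:3/2,S:3/2):8):35/8)
total length: 403/6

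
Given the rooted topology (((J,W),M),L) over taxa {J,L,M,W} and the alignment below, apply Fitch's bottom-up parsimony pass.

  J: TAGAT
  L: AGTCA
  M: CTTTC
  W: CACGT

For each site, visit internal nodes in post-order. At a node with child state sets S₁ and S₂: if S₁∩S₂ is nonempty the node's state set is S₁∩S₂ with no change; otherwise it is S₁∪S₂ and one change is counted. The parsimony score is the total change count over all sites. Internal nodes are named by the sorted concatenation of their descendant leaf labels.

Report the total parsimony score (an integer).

11

[col 0] JW: children J:{T}, W:{C} ∪→ {C,T}; cost 1
[col 0] JMW: children JW:{C,T}, M:{C} ∩→ {C}; cost 0
[col 0] JLMW: children JMW:{C}, L:{A} ∪→ {A,C}; cost 1
[col 1] JW: children J:{A}, W:{A} ∩→ {A}; cost 0
[col 1] JMW: children JW:{A}, M:{T} ∪→ {A,T}; cost 1
[col 1] JLMW: children JMW:{A,T}, L:{G} ∪→ {A,G,T}; cost 1
[col 2] JW: children J:{G}, W:{C} ∪→ {C,G}; cost 1
[col 2] JMW: children JW:{C,G}, M:{T} ∪→ {C,G,T}; cost 1
[col 2] JLMW: children JMW:{C,G,T}, L:{T} ∩→ {T}; cost 0
[col 3] JW: children J:{A}, W:{G} ∪→ {A,G}; cost 1
[col 3] JMW: children JW:{A,G}, M:{T} ∪→ {A,G,T}; cost 1
[col 3] JLMW: children JMW:{A,G,T}, L:{C} ∪→ {A,C,G,T}; cost 1
[col 4] JW: children J:{T}, W:{T} ∩→ {T}; cost 0
[col 4] JMW: children JW:{T}, M:{C} ∪→ {C,T}; cost 1
[col 4] JLMW: children JMW:{C,T}, L:{A} ∪→ {A,C,T}; cost 1
per-site changes: [2, 2, 2, 3, 2]; total = 11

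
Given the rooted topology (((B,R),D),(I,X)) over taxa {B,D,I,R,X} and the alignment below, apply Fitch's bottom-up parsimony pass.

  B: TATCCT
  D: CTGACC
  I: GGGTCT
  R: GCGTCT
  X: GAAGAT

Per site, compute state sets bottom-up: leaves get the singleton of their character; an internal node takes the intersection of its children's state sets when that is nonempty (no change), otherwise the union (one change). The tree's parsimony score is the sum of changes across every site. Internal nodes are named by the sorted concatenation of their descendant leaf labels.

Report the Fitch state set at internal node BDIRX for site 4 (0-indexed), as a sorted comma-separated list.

[col 0] BR: children B:{T}, R:{G} ∪→ {G,T}; cost 1
[col 0] BDR: children BR:{G,T}, D:{C} ∪→ {C,G,T}; cost 1
[col 0] IX: children I:{G}, X:{G} ∩→ {G}; cost 0
[col 0] BDIRX: children BDR:{C,G,T}, IX:{G} ∩→ {G}; cost 0
[col 1] BR: children B:{A}, R:{C} ∪→ {A,C}; cost 1
[col 1] BDR: children BR:{A,C}, D:{T} ∪→ {A,C,T}; cost 1
[col 1] IX: children I:{G}, X:{A} ∪→ {A,G}; cost 1
[col 1] BDIRX: children BDR:{A,C,T}, IX:{A,G} ∩→ {A}; cost 0
[col 2] BR: children B:{T}, R:{G} ∪→ {G,T}; cost 1
[col 2] BDR: children BR:{G,T}, D:{G} ∩→ {G}; cost 0
[col 2] IX: children I:{G}, X:{A} ∪→ {A,G}; cost 1
[col 2] BDIRX: children BDR:{G}, IX:{A,G} ∩→ {G}; cost 0
[col 3] BR: children B:{C}, R:{T} ∪→ {C,T}; cost 1
[col 3] BDR: children BR:{C,T}, D:{A} ∪→ {A,C,T}; cost 1
[col 3] IX: children I:{T}, X:{G} ∪→ {G,T}; cost 1
[col 3] BDIRX: children BDR:{A,C,T}, IX:{G,T} ∩→ {T}; cost 0
[col 4] BR: children B:{C}, R:{C} ∩→ {C}; cost 0
[col 4] BDR: children BR:{C}, D:{C} ∩→ {C}; cost 0
[col 4] IX: children I:{C}, X:{A} ∪→ {A,C}; cost 1
[col 4] BDIRX: children BDR:{C}, IX:{A,C} ∩→ {C}; cost 0
[col 5] BR: children B:{T}, R:{T} ∩→ {T}; cost 0
[col 5] BDR: children BR:{T}, D:{C} ∪→ {C,T}; cost 1
[col 5] IX: children I:{T}, X:{T} ∩→ {T}; cost 0
[col 5] BDIRX: children BDR:{C,T}, IX:{T} ∩→ {T}; cost 0
per-site changes: [2, 3, 2, 3, 1, 1]; total = 12

C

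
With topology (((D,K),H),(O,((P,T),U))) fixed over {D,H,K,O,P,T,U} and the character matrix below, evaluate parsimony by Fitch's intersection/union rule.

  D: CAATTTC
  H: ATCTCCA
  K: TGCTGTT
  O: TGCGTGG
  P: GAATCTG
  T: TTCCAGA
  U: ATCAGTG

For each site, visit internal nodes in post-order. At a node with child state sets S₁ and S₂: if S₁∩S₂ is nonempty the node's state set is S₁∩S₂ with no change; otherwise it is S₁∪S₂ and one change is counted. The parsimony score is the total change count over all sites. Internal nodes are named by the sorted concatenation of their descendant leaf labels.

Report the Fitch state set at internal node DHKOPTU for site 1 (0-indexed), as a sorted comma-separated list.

DK@0: {C} ∪ {T} = {C,T} (union, +1)
DHK@0: {C,T} ∪ {A} = {A,C,T} (union, +1)
PT@0: {G} ∪ {T} = {G,T} (union, +1)
PTU@0: {G,T} ∪ {A} = {A,G,T} (union, +1)
OPTU@0: {T} ∩ {A,G,T} = {T} (intersection, +0)
DHKOPTU@0: {A,C,T} ∩ {T} = {T} (intersection, +0)
DK@1: {A} ∪ {G} = {A,G} (union, +1)
DHK@1: {A,G} ∪ {T} = {A,G,T} (union, +1)
PT@1: {A} ∪ {T} = {A,T} (union, +1)
PTU@1: {A,T} ∩ {T} = {T} (intersection, +0)
OPTU@1: {G} ∪ {T} = {G,T} (union, +1)
DHKOPTU@1: {A,G,T} ∩ {G,T} = {G,T} (intersection, +0)
DK@2: {A} ∪ {C} = {A,C} (union, +1)
DHK@2: {A,C} ∩ {C} = {C} (intersection, +0)
PT@2: {A} ∪ {C} = {A,C} (union, +1)
PTU@2: {A,C} ∩ {C} = {C} (intersection, +0)
OPTU@2: {C} ∩ {C} = {C} (intersection, +0)
DHKOPTU@2: {C} ∩ {C} = {C} (intersection, +0)
DK@3: {T} ∩ {T} = {T} (intersection, +0)
DHK@3: {T} ∩ {T} = {T} (intersection, +0)
PT@3: {T} ∪ {C} = {C,T} (union, +1)
PTU@3: {C,T} ∪ {A} = {A,C,T} (union, +1)
OPTU@3: {G} ∪ {A,C,T} = {A,C,G,T} (union, +1)
DHKOPTU@3: {T} ∩ {A,C,G,T} = {T} (intersection, +0)
DK@4: {T} ∪ {G} = {G,T} (union, +1)
DHK@4: {G,T} ∪ {C} = {C,G,T} (union, +1)
PT@4: {C} ∪ {A} = {A,C} (union, +1)
PTU@4: {A,C} ∪ {G} = {A,C,G} (union, +1)
OPTU@4: {T} ∪ {A,C,G} = {A,C,G,T} (union, +1)
DHKOPTU@4: {C,G,T} ∩ {A,C,G,T} = {C,G,T} (intersection, +0)
DK@5: {T} ∩ {T} = {T} (intersection, +0)
DHK@5: {T} ∪ {C} = {C,T} (union, +1)
PT@5: {T} ∪ {G} = {G,T} (union, +1)
PTU@5: {G,T} ∩ {T} = {T} (intersection, +0)
OPTU@5: {G} ∪ {T} = {G,T} (union, +1)
DHKOPTU@5: {C,T} ∩ {G,T} = {T} (intersection, +0)
DK@6: {C} ∪ {T} = {C,T} (union, +1)
DHK@6: {C,T} ∪ {A} = {A,C,T} (union, +1)
PT@6: {G} ∪ {A} = {A,G} (union, +1)
PTU@6: {A,G} ∩ {G} = {G} (intersection, +0)
OPTU@6: {G} ∩ {G} = {G} (intersection, +0)
DHKOPTU@6: {A,C,T} ∪ {G} = {A,C,G,T} (union, +1)
per-site changes: [4, 4, 2, 3, 5, 3, 4]; total = 25

G,T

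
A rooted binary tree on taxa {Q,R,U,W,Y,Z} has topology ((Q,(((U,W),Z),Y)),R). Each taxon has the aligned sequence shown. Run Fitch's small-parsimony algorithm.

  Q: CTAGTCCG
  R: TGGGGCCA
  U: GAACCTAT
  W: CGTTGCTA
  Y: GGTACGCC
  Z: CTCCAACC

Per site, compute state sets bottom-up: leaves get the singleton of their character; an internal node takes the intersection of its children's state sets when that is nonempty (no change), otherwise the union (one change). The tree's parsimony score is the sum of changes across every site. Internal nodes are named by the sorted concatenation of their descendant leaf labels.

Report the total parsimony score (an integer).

UW@0: {G} ∪ {C} = {C,G} (union, +1)
UWZ@0: {C,G} ∩ {C} = {C} (intersection, +0)
UWYZ@0: {C} ∪ {G} = {C,G} (union, +1)
QUWYZ@0: {C} ∩ {C,G} = {C} (intersection, +0)
QRUWYZ@0: {C} ∪ {T} = {C,T} (union, +1)
UW@1: {A} ∪ {G} = {A,G} (union, +1)
UWZ@1: {A,G} ∪ {T} = {A,G,T} (union, +1)
UWYZ@1: {A,G,T} ∩ {G} = {G} (intersection, +0)
QUWYZ@1: {T} ∪ {G} = {G,T} (union, +1)
QRUWYZ@1: {G,T} ∩ {G} = {G} (intersection, +0)
UW@2: {A} ∪ {T} = {A,T} (union, +1)
UWZ@2: {A,T} ∪ {C} = {A,C,T} (union, +1)
UWYZ@2: {A,C,T} ∩ {T} = {T} (intersection, +0)
QUWYZ@2: {A} ∪ {T} = {A,T} (union, +1)
QRUWYZ@2: {A,T} ∪ {G} = {A,G,T} (union, +1)
UW@3: {C} ∪ {T} = {C,T} (union, +1)
UWZ@3: {C,T} ∩ {C} = {C} (intersection, +0)
UWYZ@3: {C} ∪ {A} = {A,C} (union, +1)
QUWYZ@3: {G} ∪ {A,C} = {A,C,G} (union, +1)
QRUWYZ@3: {A,C,G} ∩ {G} = {G} (intersection, +0)
UW@4: {C} ∪ {G} = {C,G} (union, +1)
UWZ@4: {C,G} ∪ {A} = {A,C,G} (union, +1)
UWYZ@4: {A,C,G} ∩ {C} = {C} (intersection, +0)
QUWYZ@4: {T} ∪ {C} = {C,T} (union, +1)
QRUWYZ@4: {C,T} ∪ {G} = {C,G,T} (union, +1)
UW@5: {T} ∪ {C} = {C,T} (union, +1)
UWZ@5: {C,T} ∪ {A} = {A,C,T} (union, +1)
UWYZ@5: {A,C,T} ∪ {G} = {A,C,G,T} (union, +1)
QUWYZ@5: {C} ∩ {A,C,G,T} = {C} (intersection, +0)
QRUWYZ@5: {C} ∩ {C} = {C} (intersection, +0)
UW@6: {A} ∪ {T} = {A,T} (union, +1)
UWZ@6: {A,T} ∪ {C} = {A,C,T} (union, +1)
UWYZ@6: {A,C,T} ∩ {C} = {C} (intersection, +0)
QUWYZ@6: {C} ∩ {C} = {C} (intersection, +0)
QRUWYZ@6: {C} ∩ {C} = {C} (intersection, +0)
UW@7: {T} ∪ {A} = {A,T} (union, +1)
UWZ@7: {A,T} ∪ {C} = {A,C,T} (union, +1)
UWYZ@7: {A,C,T} ∩ {C} = {C} (intersection, +0)
QUWYZ@7: {G} ∪ {C} = {C,G} (union, +1)
QRUWYZ@7: {C,G} ∪ {A} = {A,C,G} (union, +1)
per-site changes: [3, 3, 4, 3, 4, 3, 2, 4]; total = 26

26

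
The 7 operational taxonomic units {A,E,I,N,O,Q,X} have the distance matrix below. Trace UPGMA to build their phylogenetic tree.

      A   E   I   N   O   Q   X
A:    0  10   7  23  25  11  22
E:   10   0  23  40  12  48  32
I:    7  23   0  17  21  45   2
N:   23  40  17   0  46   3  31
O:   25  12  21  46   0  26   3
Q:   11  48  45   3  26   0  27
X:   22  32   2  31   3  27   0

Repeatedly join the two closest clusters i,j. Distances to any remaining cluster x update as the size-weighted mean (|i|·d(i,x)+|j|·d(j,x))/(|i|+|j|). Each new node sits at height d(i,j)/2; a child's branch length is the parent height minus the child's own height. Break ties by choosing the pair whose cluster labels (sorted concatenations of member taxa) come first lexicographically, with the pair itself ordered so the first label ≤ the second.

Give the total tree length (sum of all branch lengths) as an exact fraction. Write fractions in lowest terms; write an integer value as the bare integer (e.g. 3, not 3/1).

3299/60

1. join I+X (d=2) ⇒ IX; edges |I|=1, |X|=1
  updated: d(A,IX)=29/2, d(E,IX)=55/2, d(IX,N)=24, d(IX,O)=12, d(IX,Q)=36
2. join N+Q (d=3) ⇒ NQ; edges |N|=3/2, |Q|=3/2
  updated: d(A,NQ)=17, d(E,NQ)=44, d(IX,NQ)=30, d(NQ,O)=36
3. join A+E (d=10) ⇒ AE; edges |A|=5, |E|=5
  updated: d(AE,IX)=21, d(AE,NQ)=61/2, d(AE,O)=37/2
4. join IX+O (d=12) ⇒ IOX; edges |IX|=5, |O|=6
  updated: d(AE,IOX)=121/6, d(IOX,NQ)=32
5. join AE+IOX (d=121/6) ⇒ AEIOX; edges |AE|=61/12, |IOX|=49/12
  updated: d(AEIOX,NQ)=157/5
6. join AEIOX+NQ (d=157/5) ⇒ AEINOQX; edges |AEIOX|=337/60, |NQ|=71/5
final tree: (((A:5,E:5):61/12,((I:1,X:1):5,O:6):49/12):337/60,(N:3/2,Q:3/2):71/5)
total length: 3299/60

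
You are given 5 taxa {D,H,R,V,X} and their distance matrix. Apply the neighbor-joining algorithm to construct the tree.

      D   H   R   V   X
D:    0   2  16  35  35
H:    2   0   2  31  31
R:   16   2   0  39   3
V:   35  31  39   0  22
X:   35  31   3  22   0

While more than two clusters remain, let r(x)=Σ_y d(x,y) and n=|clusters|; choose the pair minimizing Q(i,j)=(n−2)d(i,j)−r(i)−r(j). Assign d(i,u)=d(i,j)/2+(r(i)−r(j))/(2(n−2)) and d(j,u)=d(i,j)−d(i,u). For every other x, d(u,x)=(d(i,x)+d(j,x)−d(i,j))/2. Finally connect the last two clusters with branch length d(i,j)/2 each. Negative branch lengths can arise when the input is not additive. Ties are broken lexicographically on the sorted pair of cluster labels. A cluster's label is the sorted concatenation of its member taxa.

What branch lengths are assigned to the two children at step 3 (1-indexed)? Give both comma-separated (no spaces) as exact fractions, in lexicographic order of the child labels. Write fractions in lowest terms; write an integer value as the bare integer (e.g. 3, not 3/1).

19/2,-3/2

step 1: merge (V,X) at d=22, Q=-152; branch lengths V→17, X→5; new cluster VX
  updated: d(D,VX)=24, d(H,VX)=20, d(R,VX)=10
step 2: merge (D,H) at d=2, Q=-62; branch lengths D→11/2, H→-7/2; new cluster DH
  updated: d(DH,R)=8, d(DH,VX)=21
step 3: merge (DH,R) at d=8, Q=-39; branch lengths DH→19/2, R→-3/2; new cluster DHR
  updated: d(DHR,VX)=23/2
step 4: merge (DHR,VX) at d=23/2; branch lengths DHR→23/4, VX→23/4; new cluster DHRVX
final tree: (((D:11/2,H:-7/2):19/2,R:-3/2):23/4,(V:17,X:5):23/4)
total length: 87/2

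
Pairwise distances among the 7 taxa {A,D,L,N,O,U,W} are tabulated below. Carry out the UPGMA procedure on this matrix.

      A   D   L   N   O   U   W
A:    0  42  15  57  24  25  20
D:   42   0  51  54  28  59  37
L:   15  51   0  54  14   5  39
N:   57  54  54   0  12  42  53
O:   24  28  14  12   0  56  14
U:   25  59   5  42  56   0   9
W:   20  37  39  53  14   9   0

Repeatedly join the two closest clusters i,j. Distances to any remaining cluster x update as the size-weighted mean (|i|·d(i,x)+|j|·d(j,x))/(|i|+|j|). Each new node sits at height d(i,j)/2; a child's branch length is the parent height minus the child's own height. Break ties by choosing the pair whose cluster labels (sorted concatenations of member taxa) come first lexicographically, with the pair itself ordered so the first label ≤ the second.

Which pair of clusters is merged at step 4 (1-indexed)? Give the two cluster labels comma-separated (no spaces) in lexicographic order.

ALU,W

step 1: merge (L,U) at d=5; branch lengths L→5/2, U→5/2; new cluster LU
  updated: d(A,LU)=20, d(D,LU)=55, d(LU,N)=48, d(LU,O)=35, d(LU,W)=24
step 2: merge (N,O) at d=12; branch lengths N→6, O→6; new cluster NO
  updated: d(A,NO)=81/2, d(D,NO)=41, d(LU,NO)=83/2, d(NO,W)=67/2
step 3: merge (A,LU) at d=20; branch lengths A→10, LU→15/2; new cluster ALU
  updated: d(ALU,D)=152/3, d(ALU,NO)=247/6, d(ALU,W)=68/3
step 4: merge (ALU,W) at d=68/3; branch lengths ALU→4/3, W→34/3; new cluster ALUW
  updated: d(ALUW,D)=189/4, d(ALUW,NO)=157/4
step 5: merge (ALUW,NO) at d=157/4; branch lengths ALUW→199/24, NO→109/8; new cluster ALNOUW
  updated: d(ALNOUW,D)=271/6
step 6: merge (ALNOUW,D) at d=271/6; branch lengths ALNOUW→71/24, D→271/12; new cluster ADLNOUW
final tree: ((((A:10,(L:5/2,U:5/2):15/2):4/3,W:34/3):199/24,(N:6,O:6):109/8):71/24,D:271/12)
total length: 757/8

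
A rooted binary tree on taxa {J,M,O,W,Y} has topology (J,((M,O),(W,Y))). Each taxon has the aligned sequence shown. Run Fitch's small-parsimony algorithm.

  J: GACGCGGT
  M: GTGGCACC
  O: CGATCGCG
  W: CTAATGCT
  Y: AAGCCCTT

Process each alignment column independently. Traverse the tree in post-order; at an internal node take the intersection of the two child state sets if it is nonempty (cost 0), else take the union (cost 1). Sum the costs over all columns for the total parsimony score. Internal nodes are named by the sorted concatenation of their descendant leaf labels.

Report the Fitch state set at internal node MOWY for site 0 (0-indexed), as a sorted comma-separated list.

C

site 0, node MO: M={G} ∪ O={C} → {C,G} (+1)
site 0, node WY: W={C} ∪ Y={A} → {A,C} (+1)
site 0, node MOWY: MO={C,G} ∩ WY={A,C} → {C} (+0)
site 0, node JMOWY: J={G} ∪ MOWY={C} → {C,G} (+1)
site 1, node MO: M={T} ∪ O={G} → {G,T} (+1)
site 1, node WY: W={T} ∪ Y={A} → {A,T} (+1)
site 1, node MOWY: MO={G,T} ∩ WY={A,T} → {T} (+0)
site 1, node JMOWY: J={A} ∪ MOWY={T} → {A,T} (+1)
site 2, node MO: M={G} ∪ O={A} → {A,G} (+1)
site 2, node WY: W={A} ∪ Y={G} → {A,G} (+1)
site 2, node MOWY: MO={A,G} ∩ WY={A,G} → {A,G} (+0)
site 2, node JMOWY: J={C} ∪ MOWY={A,G} → {A,C,G} (+1)
site 3, node MO: M={G} ∪ O={T} → {G,T} (+1)
site 3, node WY: W={A} ∪ Y={C} → {A,C} (+1)
site 3, node MOWY: MO={G,T} ∪ WY={A,C} → {A,C,G,T} (+1)
site 3, node JMOWY: J={G} ∩ MOWY={A,C,G,T} → {G} (+0)
site 4, node MO: M={C} ∩ O={C} → {C} (+0)
site 4, node WY: W={T} ∪ Y={C} → {C,T} (+1)
site 4, node MOWY: MO={C} ∩ WY={C,T} → {C} (+0)
site 4, node JMOWY: J={C} ∩ MOWY={C} → {C} (+0)
site 5, node MO: M={A} ∪ O={G} → {A,G} (+1)
site 5, node WY: W={G} ∪ Y={C} → {C,G} (+1)
site 5, node MOWY: MO={A,G} ∩ WY={C,G} → {G} (+0)
site 5, node JMOWY: J={G} ∩ MOWY={G} → {G} (+0)
site 6, node MO: M={C} ∩ O={C} → {C} (+0)
site 6, node WY: W={C} ∪ Y={T} → {C,T} (+1)
site 6, node MOWY: MO={C} ∩ WY={C,T} → {C} (+0)
site 6, node JMOWY: J={G} ∪ MOWY={C} → {C,G} (+1)
site 7, node MO: M={C} ∪ O={G} → {C,G} (+1)
site 7, node WY: W={T} ∩ Y={T} → {T} (+0)
site 7, node MOWY: MO={C,G} ∪ WY={T} → {C,G,T} (+1)
site 7, node JMOWY: J={T} ∩ MOWY={C,G,T} → {T} (+0)
per-site changes: [3, 3, 3, 3, 1, 2, 2, 2]; total = 19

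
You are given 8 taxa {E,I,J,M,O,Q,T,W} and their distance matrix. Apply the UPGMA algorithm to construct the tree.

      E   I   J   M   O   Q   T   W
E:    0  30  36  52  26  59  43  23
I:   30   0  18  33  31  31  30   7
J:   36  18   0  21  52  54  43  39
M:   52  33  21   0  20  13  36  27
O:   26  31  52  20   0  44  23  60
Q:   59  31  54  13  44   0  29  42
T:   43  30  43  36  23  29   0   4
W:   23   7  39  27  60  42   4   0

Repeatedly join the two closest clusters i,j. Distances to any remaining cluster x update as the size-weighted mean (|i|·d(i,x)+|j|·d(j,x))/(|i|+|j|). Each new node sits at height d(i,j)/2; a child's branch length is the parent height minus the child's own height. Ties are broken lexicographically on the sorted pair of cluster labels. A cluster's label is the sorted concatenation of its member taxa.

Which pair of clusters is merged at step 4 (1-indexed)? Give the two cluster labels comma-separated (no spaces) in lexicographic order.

E,O

iteration 1: select T,W (d=4); attach at lengths (2, 2); label the merged cluster TW
  updated: d(E,TW)=33, d(I,TW)=37/2, d(J,TW)=41, d(M,TW)=63/2, d(O,TW)=83/2, d(Q,TW)=71/2
iteration 2: select M,Q (d=13); attach at lengths (13/2, 13/2); label the merged cluster MQ
  updated: d(E,MQ)=111/2, d(I,MQ)=32, d(J,MQ)=75/2, d(MQ,O)=32, d(MQ,TW)=67/2
iteration 3: select I,J (d=18); attach at lengths (9, 9); label the merged cluster IJ
  updated: d(E,IJ)=33, d(IJ,MQ)=139/4, d(IJ,O)=83/2, d(IJ,TW)=119/4
iteration 4: select E,O (d=26); attach at lengths (13, 13); label the merged cluster EO
  updated: d(EO,IJ)=149/4, d(EO,MQ)=175/4, d(EO,TW)=149/4
iteration 5: select IJ,TW (d=119/4); attach at lengths (47/8, 103/8); label the merged cluster IJTW
  updated: d(EO,IJTW)=149/4, d(IJTW,MQ)=273/8
iteration 6: select IJTW,MQ (d=273/8); attach at lengths (35/16, 169/16); label the merged cluster IJMQTW
  updated: d(EO,IJMQTW)=473/12
iteration 7: select EO,IJMQTW (d=473/12); attach at lengths (161/24, 127/48); label the merged cluster EIJMOQTW
final tree: ((E:13,O:13):161/24,(((I:9,J:9):47/8,(T:2,W:2):103/8):35/16,(M:13/2,Q:13/2):169/16):127/48)
total length: 4889/48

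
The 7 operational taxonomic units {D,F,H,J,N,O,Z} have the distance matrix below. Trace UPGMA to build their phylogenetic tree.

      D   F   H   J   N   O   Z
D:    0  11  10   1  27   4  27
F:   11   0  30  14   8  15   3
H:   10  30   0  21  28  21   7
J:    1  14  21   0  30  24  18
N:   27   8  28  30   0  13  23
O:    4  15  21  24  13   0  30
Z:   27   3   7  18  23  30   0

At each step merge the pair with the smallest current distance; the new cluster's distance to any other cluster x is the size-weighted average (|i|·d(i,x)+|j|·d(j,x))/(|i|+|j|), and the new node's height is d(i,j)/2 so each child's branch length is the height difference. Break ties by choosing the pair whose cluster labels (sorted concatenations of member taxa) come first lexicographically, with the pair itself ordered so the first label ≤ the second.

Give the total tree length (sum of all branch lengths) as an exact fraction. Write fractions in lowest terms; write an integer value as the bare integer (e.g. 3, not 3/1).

277/6

iteration 1: select D,J (d=1); attach at lengths (1/2, 1/2); label the merged cluster DJ
  updated: d(DJ,F)=25/2, d(DJ,H)=31/2, d(DJ,N)=57/2, d(DJ,O)=14, d(DJ,Z)=45/2
iteration 2: select F,Z (d=3); attach at lengths (3/2, 3/2); label the merged cluster FZ
  updated: d(DJ,FZ)=35/2, d(FZ,H)=37/2, d(FZ,N)=31/2, d(FZ,O)=45/2
iteration 3: select N,O (d=13); attach at lengths (13/2, 13/2); label the merged cluster NO
  updated: d(DJ,NO)=85/4, d(FZ,NO)=19, d(H,NO)=49/2
iteration 4: select DJ,H (d=31/2); attach at lengths (29/4, 31/4); label the merged cluster DHJ
  updated: d(DHJ,FZ)=107/6, d(DHJ,NO)=67/3
iteration 5: select DHJ,FZ (d=107/6); attach at lengths (7/6, 89/12); label the merged cluster DFHJZ
  updated: d(DFHJZ,NO)=21
iteration 6: select DFHJZ,NO (d=21); attach at lengths (19/12, 4); label the merged cluster DFHJNOZ
final tree: ((((D:1/2,J:1/2):29/4,H:31/4):7/6,(F:3/2,Z:3/2):89/12):19/12,(N:13/2,O:13/2):4)
total length: 277/6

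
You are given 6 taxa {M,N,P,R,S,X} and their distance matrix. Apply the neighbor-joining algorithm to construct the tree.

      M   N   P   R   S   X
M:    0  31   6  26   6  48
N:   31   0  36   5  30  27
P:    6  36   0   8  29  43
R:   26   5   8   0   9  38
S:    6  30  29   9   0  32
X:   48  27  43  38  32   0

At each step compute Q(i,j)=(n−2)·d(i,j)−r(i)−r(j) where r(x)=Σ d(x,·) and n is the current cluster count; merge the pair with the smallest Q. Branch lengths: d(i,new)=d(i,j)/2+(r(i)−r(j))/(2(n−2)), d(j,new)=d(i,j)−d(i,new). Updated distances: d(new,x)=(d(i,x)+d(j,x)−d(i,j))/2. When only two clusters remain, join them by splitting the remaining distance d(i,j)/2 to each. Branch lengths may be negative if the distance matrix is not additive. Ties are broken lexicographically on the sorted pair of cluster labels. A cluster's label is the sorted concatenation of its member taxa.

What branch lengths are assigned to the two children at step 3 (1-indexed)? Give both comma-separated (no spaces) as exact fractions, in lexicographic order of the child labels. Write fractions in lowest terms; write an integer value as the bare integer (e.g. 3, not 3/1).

step 1: merge (M,P) at d=6, Q=-215; branch lengths M→19/8, P→29/8; new cluster MP
  updated: d(MP,N)=61/2, d(MP,R)=14, d(MP,S)=29/2, d(MP,X)=85/2
step 2: merge (N,X) at d=27, Q=-151; branch lengths N→17/3, X→64/3; new cluster NX
  updated: d(MP,NX)=23, d(NX,R)=8, d(NX,S)=35/2
step 3: merge (MP,S) at d=29/2, Q=-127/2; branch lengths MP→79/8, S→37/8; new cluster MPS
  updated: d(MPS,NX)=13, d(MPS,R)=17/4
step 4: merge (MPS,NX) at d=13, Q=-101/4; branch lengths MPS→37/8, NX→67/8; new cluster MNPSX
  updated: d(MNPSX,R)=-3/8
step 5: merge (MNPSX,R) at d=-3/8; branch lengths MNPSX→-3/16, R→-3/16; new cluster MNPRSX
final tree: ((((M:19/8,P:29/8):79/8,S:37/8):37/8,(N:17/3,X:64/3):67/8):-3/16,R:-3/16)
total length: 481/8

79/8,37/8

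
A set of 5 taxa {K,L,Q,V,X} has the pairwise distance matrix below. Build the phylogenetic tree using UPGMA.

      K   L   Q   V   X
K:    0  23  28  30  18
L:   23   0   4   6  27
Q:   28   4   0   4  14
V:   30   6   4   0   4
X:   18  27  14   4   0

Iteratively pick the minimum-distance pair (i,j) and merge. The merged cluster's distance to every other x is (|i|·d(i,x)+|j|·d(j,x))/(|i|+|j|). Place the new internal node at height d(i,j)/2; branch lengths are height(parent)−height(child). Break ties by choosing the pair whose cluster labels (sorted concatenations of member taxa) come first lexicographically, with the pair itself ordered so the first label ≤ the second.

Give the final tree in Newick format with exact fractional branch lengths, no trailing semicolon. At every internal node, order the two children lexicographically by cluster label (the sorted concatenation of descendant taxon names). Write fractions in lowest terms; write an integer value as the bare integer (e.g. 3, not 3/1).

iteration 1: select L,Q (d=4); attach at lengths (2, 2); label the merged cluster LQ
  updated: d(K,LQ)=51/2, d(LQ,V)=5, d(LQ,X)=41/2
iteration 2: select V,X (d=4); attach at lengths (2, 2); label the merged cluster VX
  updated: d(K,VX)=24, d(LQ,VX)=51/4
iteration 3: select LQ,VX (d=51/4); attach at lengths (35/8, 35/8); label the merged cluster LQVX
  updated: d(K,LQVX)=99/4
iteration 4: select K,LQVX (d=99/4); attach at lengths (99/8, 6); label the merged cluster KLQVX
final tree: (K:99/8,((L:2,Q:2):35/8,(V:2,X:2):35/8):6)
total length: 281/8

(K:99/8,((L:2,Q:2):35/8,(V:2,X:2):35/8):6)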